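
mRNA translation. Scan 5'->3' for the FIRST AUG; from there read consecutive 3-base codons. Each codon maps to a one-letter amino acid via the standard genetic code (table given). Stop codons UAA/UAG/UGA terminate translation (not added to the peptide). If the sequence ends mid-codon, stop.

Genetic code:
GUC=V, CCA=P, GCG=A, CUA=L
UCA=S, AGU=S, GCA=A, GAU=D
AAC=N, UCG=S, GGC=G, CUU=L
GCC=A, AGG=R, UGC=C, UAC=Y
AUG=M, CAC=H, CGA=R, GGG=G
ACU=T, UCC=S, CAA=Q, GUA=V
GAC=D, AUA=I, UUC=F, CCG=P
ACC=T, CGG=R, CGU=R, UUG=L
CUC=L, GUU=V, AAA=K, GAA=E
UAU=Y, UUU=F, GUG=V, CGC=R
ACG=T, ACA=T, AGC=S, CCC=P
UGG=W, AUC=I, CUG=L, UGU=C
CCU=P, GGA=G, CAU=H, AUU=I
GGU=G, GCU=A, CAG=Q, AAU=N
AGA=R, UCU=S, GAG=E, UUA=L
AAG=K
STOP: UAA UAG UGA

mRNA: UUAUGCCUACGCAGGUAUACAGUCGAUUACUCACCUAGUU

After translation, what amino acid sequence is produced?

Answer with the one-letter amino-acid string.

start AUG at pos 2
pos 2: AUG -> M; peptide=M
pos 5: CCU -> P; peptide=MP
pos 8: ACG -> T; peptide=MPT
pos 11: CAG -> Q; peptide=MPTQ
pos 14: GUA -> V; peptide=MPTQV
pos 17: UAC -> Y; peptide=MPTQVY
pos 20: AGU -> S; peptide=MPTQVYS
pos 23: CGA -> R; peptide=MPTQVYSR
pos 26: UUA -> L; peptide=MPTQVYSRL
pos 29: CUC -> L; peptide=MPTQVYSRLL
pos 32: ACC -> T; peptide=MPTQVYSRLLT
pos 35: UAG -> STOP

Answer: MPTQVYSRLLT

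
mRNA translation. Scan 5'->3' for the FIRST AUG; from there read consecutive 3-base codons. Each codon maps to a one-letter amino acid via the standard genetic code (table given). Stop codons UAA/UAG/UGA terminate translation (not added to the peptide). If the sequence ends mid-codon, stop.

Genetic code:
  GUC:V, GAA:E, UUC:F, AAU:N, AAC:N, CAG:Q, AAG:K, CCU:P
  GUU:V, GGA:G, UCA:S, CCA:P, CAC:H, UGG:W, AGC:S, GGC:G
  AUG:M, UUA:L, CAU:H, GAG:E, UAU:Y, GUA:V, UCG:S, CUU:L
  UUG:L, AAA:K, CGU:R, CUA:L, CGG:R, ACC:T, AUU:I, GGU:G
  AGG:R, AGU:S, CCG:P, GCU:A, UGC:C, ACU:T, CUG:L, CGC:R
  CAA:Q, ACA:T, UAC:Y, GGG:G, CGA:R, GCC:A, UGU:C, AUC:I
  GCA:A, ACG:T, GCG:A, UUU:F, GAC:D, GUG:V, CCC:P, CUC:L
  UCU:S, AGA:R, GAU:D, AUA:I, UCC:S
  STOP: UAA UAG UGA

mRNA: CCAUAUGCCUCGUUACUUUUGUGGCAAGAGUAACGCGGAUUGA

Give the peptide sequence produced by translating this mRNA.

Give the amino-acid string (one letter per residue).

Answer: MPRYFCGKSNAD

Derivation:
start AUG at pos 4
pos 4: AUG -> M; peptide=M
pos 7: CCU -> P; peptide=MP
pos 10: CGU -> R; peptide=MPR
pos 13: UAC -> Y; peptide=MPRY
pos 16: UUU -> F; peptide=MPRYF
pos 19: UGU -> C; peptide=MPRYFC
pos 22: GGC -> G; peptide=MPRYFCG
pos 25: AAG -> K; peptide=MPRYFCGK
pos 28: AGU -> S; peptide=MPRYFCGKS
pos 31: AAC -> N; peptide=MPRYFCGKSN
pos 34: GCG -> A; peptide=MPRYFCGKSNA
pos 37: GAU -> D; peptide=MPRYFCGKSNAD
pos 40: UGA -> STOP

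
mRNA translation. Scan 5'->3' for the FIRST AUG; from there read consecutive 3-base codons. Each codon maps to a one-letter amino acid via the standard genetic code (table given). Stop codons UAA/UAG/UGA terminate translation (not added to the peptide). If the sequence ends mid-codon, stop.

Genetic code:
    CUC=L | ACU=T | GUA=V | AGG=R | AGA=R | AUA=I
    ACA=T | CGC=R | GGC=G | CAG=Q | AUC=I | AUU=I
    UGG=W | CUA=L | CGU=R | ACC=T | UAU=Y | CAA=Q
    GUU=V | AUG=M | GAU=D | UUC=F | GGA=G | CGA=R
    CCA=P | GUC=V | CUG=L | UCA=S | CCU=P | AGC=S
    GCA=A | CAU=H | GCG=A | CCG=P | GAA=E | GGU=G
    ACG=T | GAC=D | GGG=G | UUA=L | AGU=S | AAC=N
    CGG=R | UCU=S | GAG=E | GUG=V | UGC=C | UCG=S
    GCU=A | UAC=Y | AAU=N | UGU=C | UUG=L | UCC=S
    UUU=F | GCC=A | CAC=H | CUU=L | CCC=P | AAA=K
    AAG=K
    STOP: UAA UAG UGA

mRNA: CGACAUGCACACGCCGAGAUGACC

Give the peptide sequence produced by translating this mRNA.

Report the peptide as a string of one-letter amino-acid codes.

Answer: MHTPR

Derivation:
start AUG at pos 4
pos 4: AUG -> M; peptide=M
pos 7: CAC -> H; peptide=MH
pos 10: ACG -> T; peptide=MHT
pos 13: CCG -> P; peptide=MHTP
pos 16: AGA -> R; peptide=MHTPR
pos 19: UGA -> STOP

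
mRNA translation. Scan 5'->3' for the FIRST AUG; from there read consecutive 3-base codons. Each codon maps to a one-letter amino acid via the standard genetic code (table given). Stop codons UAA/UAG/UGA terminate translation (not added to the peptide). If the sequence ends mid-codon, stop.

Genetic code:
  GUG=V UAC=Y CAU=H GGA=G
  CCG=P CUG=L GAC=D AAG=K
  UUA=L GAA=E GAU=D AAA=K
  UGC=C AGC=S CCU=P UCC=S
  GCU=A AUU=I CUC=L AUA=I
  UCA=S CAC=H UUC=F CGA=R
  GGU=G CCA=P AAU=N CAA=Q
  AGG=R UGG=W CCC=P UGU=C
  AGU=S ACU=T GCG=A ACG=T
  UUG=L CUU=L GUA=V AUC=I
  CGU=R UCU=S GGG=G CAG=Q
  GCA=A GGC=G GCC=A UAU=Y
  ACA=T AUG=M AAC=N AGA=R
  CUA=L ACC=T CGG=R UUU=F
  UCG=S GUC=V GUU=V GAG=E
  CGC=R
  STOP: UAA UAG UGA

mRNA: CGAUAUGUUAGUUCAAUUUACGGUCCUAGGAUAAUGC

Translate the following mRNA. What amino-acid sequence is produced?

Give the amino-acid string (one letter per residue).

Answer: MLVQFTVLG

Derivation:
start AUG at pos 4
pos 4: AUG -> M; peptide=M
pos 7: UUA -> L; peptide=ML
pos 10: GUU -> V; peptide=MLV
pos 13: CAA -> Q; peptide=MLVQ
pos 16: UUU -> F; peptide=MLVQF
pos 19: ACG -> T; peptide=MLVQFT
pos 22: GUC -> V; peptide=MLVQFTV
pos 25: CUA -> L; peptide=MLVQFTVL
pos 28: GGA -> G; peptide=MLVQFTVLG
pos 31: UAA -> STOP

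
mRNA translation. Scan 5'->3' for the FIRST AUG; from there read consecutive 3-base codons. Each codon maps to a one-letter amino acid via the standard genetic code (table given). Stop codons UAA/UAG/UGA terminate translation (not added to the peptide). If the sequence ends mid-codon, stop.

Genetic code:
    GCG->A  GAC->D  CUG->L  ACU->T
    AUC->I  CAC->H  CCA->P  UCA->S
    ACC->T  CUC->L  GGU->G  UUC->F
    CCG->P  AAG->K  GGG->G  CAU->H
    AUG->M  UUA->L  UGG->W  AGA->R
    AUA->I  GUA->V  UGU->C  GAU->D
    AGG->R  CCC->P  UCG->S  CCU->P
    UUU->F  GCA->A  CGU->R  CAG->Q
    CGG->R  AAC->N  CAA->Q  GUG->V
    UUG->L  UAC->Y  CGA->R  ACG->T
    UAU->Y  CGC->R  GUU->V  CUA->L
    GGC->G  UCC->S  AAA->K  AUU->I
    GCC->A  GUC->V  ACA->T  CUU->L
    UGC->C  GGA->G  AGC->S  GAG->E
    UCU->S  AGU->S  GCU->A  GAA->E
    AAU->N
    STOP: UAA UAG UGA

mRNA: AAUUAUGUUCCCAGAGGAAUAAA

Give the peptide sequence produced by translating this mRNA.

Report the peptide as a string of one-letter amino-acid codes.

start AUG at pos 4
pos 4: AUG -> M; peptide=M
pos 7: UUC -> F; peptide=MF
pos 10: CCA -> P; peptide=MFP
pos 13: GAG -> E; peptide=MFPE
pos 16: GAA -> E; peptide=MFPEE
pos 19: UAA -> STOP

Answer: MFPEE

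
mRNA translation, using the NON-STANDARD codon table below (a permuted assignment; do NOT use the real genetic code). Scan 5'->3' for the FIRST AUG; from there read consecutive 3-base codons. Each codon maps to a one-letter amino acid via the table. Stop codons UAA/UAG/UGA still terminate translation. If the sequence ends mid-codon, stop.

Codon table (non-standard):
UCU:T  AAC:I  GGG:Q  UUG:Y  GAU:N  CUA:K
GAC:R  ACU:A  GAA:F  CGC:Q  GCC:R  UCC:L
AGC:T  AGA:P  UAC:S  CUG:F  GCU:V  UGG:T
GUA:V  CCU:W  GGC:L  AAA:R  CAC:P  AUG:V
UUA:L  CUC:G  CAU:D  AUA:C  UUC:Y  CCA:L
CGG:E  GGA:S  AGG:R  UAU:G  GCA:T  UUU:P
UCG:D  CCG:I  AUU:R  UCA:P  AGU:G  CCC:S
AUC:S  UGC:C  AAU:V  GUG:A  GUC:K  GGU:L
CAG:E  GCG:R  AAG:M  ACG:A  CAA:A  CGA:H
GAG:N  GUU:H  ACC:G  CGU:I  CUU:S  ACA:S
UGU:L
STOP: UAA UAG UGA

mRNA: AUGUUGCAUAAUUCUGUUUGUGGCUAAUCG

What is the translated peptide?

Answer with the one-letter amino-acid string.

Answer: VYDVTHLL

Derivation:
start AUG at pos 0
pos 0: AUG -> V; peptide=V
pos 3: UUG -> Y; peptide=VY
pos 6: CAU -> D; peptide=VYD
pos 9: AAU -> V; peptide=VYDV
pos 12: UCU -> T; peptide=VYDVT
pos 15: GUU -> H; peptide=VYDVTH
pos 18: UGU -> L; peptide=VYDVTHL
pos 21: GGC -> L; peptide=VYDVTHLL
pos 24: UAA -> STOP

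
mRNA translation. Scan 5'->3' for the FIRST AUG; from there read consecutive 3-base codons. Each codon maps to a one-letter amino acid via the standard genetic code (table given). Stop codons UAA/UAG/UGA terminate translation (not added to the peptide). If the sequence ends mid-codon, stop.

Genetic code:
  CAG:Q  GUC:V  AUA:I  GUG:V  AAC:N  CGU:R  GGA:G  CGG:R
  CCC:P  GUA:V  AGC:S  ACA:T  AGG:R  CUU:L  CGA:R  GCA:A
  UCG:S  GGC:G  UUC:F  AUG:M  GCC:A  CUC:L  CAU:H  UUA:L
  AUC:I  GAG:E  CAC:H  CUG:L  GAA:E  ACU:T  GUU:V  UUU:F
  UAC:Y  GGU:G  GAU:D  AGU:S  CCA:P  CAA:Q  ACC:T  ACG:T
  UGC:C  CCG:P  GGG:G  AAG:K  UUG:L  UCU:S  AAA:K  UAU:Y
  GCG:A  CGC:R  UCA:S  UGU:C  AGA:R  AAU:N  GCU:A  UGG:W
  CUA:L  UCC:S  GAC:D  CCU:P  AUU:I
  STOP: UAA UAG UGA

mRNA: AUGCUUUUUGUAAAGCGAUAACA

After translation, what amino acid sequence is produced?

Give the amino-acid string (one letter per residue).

Answer: MLFVKR

Derivation:
start AUG at pos 0
pos 0: AUG -> M; peptide=M
pos 3: CUU -> L; peptide=ML
pos 6: UUU -> F; peptide=MLF
pos 9: GUA -> V; peptide=MLFV
pos 12: AAG -> K; peptide=MLFVK
pos 15: CGA -> R; peptide=MLFVKR
pos 18: UAA -> STOP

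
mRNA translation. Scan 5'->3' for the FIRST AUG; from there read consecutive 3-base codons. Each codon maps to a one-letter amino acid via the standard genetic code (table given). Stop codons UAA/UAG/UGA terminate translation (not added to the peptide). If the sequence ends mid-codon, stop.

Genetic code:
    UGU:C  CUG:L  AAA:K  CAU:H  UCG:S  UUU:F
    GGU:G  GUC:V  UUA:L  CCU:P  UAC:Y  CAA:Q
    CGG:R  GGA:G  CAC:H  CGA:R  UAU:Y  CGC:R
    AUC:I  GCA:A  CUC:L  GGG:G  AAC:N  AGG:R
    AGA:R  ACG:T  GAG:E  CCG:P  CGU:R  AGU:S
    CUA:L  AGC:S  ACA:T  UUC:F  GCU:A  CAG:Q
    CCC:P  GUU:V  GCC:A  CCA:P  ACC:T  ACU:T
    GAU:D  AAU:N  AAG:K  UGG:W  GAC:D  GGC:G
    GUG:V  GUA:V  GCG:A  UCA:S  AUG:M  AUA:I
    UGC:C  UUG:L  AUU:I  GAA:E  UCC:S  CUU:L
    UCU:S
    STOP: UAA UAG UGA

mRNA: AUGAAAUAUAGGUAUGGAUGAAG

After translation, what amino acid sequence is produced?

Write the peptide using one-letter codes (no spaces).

start AUG at pos 0
pos 0: AUG -> M; peptide=M
pos 3: AAA -> K; peptide=MK
pos 6: UAU -> Y; peptide=MKY
pos 9: AGG -> R; peptide=MKYR
pos 12: UAU -> Y; peptide=MKYRY
pos 15: GGA -> G; peptide=MKYRYG
pos 18: UGA -> STOP

Answer: MKYRYG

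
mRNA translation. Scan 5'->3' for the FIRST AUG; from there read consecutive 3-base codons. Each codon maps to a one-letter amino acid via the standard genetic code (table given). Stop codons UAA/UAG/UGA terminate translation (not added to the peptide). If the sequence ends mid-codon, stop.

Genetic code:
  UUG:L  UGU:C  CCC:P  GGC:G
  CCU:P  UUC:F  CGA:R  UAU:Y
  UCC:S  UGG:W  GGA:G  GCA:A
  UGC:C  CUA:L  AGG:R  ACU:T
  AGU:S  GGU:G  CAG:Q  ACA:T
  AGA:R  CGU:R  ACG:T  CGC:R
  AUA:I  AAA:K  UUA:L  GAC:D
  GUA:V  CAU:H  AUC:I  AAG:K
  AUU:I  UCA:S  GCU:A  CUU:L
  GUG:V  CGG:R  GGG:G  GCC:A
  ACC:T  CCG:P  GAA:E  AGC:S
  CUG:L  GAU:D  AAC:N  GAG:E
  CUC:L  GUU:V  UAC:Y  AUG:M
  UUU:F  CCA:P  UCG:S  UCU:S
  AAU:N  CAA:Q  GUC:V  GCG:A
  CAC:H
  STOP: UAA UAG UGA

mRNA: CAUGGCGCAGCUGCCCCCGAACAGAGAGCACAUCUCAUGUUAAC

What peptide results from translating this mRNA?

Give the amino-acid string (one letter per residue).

start AUG at pos 1
pos 1: AUG -> M; peptide=M
pos 4: GCG -> A; peptide=MA
pos 7: CAG -> Q; peptide=MAQ
pos 10: CUG -> L; peptide=MAQL
pos 13: CCC -> P; peptide=MAQLP
pos 16: CCG -> P; peptide=MAQLPP
pos 19: AAC -> N; peptide=MAQLPPN
pos 22: AGA -> R; peptide=MAQLPPNR
pos 25: GAG -> E; peptide=MAQLPPNRE
pos 28: CAC -> H; peptide=MAQLPPNREH
pos 31: AUC -> I; peptide=MAQLPPNREHI
pos 34: UCA -> S; peptide=MAQLPPNREHIS
pos 37: UGU -> C; peptide=MAQLPPNREHISC
pos 40: UAA -> STOP

Answer: MAQLPPNREHISC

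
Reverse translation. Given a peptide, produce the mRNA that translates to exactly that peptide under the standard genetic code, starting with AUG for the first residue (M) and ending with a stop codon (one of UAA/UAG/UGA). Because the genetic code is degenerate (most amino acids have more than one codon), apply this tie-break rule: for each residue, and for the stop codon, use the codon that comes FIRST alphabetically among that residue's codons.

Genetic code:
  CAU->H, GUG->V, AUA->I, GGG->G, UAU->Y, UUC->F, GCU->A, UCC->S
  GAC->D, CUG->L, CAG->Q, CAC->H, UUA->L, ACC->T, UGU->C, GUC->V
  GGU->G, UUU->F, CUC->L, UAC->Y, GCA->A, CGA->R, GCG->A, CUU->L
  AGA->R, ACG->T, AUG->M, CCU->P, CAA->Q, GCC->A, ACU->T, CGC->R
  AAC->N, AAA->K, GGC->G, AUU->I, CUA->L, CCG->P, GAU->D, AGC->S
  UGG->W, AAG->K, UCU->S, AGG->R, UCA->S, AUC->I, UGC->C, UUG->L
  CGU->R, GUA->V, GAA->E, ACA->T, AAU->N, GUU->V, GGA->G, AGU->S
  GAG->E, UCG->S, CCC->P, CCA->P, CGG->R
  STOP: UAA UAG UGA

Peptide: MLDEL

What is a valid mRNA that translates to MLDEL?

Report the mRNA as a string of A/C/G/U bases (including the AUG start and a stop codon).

residue 1: M -> AUG (start codon)
residue 2: L codons sorted = CUA,CUC,CUG,CUU,UUA,UUG -> pick first = CUA
residue 3: D codons sorted = GAC,GAU -> pick first = GAC
residue 4: E codons sorted = GAA,GAG -> pick first = GAA
residue 5: L codons sorted = CUA,CUC,CUG,CUU,UUA,UUG -> pick first = CUA
terminator: stop codons sorted = UAA,UAG,UGA -> pick first = UAA

Answer: mRNA: AUGCUAGACGAACUAUAA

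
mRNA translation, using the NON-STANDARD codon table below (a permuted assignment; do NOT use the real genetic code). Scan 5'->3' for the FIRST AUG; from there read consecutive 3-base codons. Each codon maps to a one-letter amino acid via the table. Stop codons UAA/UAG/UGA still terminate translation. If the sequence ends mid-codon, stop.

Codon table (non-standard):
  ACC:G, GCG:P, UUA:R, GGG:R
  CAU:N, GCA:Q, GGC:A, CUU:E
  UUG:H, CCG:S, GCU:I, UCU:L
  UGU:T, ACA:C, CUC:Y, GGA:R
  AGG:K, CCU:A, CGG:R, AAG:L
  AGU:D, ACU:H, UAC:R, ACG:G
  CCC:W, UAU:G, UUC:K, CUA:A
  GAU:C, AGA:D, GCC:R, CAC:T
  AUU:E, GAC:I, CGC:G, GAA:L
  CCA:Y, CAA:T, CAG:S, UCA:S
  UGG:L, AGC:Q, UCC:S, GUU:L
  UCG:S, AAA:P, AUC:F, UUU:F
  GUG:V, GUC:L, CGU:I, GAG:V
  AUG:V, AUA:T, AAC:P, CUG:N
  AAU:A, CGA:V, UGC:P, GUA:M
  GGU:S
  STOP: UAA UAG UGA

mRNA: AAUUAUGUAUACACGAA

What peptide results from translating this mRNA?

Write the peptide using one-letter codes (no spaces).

start AUG at pos 4
pos 4: AUG -> V; peptide=V
pos 7: UAU -> G; peptide=VG
pos 10: ACA -> C; peptide=VGC
pos 13: CGA -> V; peptide=VGCV
pos 16: only 1 nt remain (<3), stop (end of mRNA)

Answer: VGCV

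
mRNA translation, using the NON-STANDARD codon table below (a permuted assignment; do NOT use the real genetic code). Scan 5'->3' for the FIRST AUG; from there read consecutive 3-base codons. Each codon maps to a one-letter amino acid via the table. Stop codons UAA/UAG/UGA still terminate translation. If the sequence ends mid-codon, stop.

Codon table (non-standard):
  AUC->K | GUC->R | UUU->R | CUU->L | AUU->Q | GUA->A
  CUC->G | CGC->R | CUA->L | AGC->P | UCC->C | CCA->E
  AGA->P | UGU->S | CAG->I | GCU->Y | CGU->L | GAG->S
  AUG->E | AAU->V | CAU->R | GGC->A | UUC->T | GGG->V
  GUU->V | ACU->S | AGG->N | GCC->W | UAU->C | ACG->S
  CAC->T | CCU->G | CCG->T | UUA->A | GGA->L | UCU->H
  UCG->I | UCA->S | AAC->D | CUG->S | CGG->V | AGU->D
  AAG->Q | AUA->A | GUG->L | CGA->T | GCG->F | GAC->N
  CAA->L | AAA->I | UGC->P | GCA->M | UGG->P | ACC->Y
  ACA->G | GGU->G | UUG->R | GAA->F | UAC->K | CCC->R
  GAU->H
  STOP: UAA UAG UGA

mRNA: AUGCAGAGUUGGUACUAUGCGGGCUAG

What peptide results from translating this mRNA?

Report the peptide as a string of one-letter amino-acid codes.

Answer: EIDPKCFA

Derivation:
start AUG at pos 0
pos 0: AUG -> E; peptide=E
pos 3: CAG -> I; peptide=EI
pos 6: AGU -> D; peptide=EID
pos 9: UGG -> P; peptide=EIDP
pos 12: UAC -> K; peptide=EIDPK
pos 15: UAU -> C; peptide=EIDPKC
pos 18: GCG -> F; peptide=EIDPKCF
pos 21: GGC -> A; peptide=EIDPKCFA
pos 24: UAG -> STOP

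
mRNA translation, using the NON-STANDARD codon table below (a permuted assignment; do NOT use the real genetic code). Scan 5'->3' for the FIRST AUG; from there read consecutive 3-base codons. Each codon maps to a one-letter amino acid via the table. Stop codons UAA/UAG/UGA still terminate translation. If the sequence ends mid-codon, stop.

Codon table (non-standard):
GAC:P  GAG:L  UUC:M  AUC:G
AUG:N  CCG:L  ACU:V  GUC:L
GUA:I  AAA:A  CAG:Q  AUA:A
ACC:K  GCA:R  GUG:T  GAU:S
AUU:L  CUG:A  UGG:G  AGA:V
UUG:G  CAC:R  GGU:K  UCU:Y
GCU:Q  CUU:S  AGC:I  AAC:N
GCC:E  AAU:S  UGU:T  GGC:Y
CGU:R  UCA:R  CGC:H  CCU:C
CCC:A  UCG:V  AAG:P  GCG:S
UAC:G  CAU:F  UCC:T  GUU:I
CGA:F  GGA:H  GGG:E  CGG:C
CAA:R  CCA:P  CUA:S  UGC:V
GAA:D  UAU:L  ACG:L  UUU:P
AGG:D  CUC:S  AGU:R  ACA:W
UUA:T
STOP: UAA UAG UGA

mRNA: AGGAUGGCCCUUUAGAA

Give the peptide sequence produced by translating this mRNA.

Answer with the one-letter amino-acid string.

start AUG at pos 3
pos 3: AUG -> N; peptide=N
pos 6: GCC -> E; peptide=NE
pos 9: CUU -> S; peptide=NES
pos 12: UAG -> STOP

Answer: NES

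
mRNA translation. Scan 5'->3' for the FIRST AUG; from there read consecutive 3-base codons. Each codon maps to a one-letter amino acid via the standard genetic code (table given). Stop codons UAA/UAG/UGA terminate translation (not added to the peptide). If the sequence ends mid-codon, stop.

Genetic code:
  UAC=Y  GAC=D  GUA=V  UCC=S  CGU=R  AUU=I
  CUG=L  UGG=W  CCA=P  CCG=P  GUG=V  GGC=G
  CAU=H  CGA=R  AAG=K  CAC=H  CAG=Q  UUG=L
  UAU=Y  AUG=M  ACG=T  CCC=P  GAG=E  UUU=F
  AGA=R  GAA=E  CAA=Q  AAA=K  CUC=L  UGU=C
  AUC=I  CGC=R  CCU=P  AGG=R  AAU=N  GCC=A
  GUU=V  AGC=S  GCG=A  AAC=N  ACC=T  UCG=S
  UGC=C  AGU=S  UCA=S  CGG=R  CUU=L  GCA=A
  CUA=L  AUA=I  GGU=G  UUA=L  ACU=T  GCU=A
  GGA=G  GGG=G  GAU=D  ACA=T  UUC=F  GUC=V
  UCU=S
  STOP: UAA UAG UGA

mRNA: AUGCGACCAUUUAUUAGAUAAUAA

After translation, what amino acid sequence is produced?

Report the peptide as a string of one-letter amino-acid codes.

start AUG at pos 0
pos 0: AUG -> M; peptide=M
pos 3: CGA -> R; peptide=MR
pos 6: CCA -> P; peptide=MRP
pos 9: UUU -> F; peptide=MRPF
pos 12: AUU -> I; peptide=MRPFI
pos 15: AGA -> R; peptide=MRPFIR
pos 18: UAA -> STOP

Answer: MRPFIR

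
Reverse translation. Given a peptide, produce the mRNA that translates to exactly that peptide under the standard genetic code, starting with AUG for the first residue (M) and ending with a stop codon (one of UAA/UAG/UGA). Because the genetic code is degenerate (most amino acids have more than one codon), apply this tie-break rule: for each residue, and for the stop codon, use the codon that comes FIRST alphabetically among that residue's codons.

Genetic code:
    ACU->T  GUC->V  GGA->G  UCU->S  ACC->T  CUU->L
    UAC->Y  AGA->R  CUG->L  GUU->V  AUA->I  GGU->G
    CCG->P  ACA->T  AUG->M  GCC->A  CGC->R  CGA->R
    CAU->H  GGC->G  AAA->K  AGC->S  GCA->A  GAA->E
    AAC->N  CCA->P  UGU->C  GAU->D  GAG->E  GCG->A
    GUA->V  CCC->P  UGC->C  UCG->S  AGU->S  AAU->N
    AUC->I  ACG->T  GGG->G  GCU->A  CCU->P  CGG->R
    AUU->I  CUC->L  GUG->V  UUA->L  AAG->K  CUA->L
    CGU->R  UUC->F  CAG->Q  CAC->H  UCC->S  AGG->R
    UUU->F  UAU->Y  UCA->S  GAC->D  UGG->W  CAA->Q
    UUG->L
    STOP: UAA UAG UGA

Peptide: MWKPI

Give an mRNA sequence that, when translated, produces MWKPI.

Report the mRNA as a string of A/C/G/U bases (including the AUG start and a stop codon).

Answer: mRNA: AUGUGGAAACCAAUAUAA

Derivation:
residue 1: M -> AUG (start codon)
residue 2: W -> UGG (only codon)
residue 3: K codons sorted = AAA,AAG -> pick first = AAA
residue 4: P codons sorted = CCA,CCC,CCG,CCU -> pick first = CCA
residue 5: I codons sorted = AUA,AUC,AUU -> pick first = AUA
terminator: stop codons sorted = UAA,UAG,UGA -> pick first = UAA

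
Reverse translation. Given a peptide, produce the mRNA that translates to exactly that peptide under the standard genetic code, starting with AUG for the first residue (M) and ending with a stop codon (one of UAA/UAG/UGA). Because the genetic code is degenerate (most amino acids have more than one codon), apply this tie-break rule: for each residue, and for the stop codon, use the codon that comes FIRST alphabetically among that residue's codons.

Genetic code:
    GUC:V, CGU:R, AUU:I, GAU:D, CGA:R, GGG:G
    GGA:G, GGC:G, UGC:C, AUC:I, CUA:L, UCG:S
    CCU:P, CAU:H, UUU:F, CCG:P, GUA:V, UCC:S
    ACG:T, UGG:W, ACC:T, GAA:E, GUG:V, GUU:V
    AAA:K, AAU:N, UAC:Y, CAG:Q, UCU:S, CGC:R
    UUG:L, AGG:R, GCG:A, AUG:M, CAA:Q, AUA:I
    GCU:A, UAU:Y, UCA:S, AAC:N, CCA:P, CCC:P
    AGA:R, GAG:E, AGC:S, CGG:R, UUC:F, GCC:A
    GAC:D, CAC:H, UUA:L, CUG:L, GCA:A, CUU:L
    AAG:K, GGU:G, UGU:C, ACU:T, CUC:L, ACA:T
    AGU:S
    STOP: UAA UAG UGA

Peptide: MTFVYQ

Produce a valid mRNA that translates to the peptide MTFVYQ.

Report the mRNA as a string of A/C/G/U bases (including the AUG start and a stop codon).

Answer: mRNA: AUGACAUUCGUAUACCAAUAA

Derivation:
residue 1: M -> AUG (start codon)
residue 2: T codons sorted = ACA,ACC,ACG,ACU -> pick first = ACA
residue 3: F codons sorted = UUC,UUU -> pick first = UUC
residue 4: V codons sorted = GUA,GUC,GUG,GUU -> pick first = GUA
residue 5: Y codons sorted = UAC,UAU -> pick first = UAC
residue 6: Q codons sorted = CAA,CAG -> pick first = CAA
terminator: stop codons sorted = UAA,UAG,UGA -> pick first = UAA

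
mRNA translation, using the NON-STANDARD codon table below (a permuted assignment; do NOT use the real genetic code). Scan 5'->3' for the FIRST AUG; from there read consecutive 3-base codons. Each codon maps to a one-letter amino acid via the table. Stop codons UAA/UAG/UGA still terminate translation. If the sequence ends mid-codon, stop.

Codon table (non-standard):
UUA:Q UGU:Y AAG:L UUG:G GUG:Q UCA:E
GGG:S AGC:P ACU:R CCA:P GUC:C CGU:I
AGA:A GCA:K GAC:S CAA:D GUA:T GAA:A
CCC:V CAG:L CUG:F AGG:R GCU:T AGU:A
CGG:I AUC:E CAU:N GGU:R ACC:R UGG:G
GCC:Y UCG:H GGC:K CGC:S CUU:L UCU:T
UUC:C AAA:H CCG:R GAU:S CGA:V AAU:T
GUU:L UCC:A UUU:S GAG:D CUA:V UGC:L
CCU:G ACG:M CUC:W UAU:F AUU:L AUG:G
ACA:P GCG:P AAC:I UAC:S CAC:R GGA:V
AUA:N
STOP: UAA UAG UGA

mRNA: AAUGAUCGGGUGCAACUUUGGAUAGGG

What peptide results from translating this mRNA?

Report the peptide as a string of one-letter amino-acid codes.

start AUG at pos 1
pos 1: AUG -> G; peptide=G
pos 4: AUC -> E; peptide=GE
pos 7: GGG -> S; peptide=GES
pos 10: UGC -> L; peptide=GESL
pos 13: AAC -> I; peptide=GESLI
pos 16: UUU -> S; peptide=GESLIS
pos 19: GGA -> V; peptide=GESLISV
pos 22: UAG -> STOP

Answer: GESLISV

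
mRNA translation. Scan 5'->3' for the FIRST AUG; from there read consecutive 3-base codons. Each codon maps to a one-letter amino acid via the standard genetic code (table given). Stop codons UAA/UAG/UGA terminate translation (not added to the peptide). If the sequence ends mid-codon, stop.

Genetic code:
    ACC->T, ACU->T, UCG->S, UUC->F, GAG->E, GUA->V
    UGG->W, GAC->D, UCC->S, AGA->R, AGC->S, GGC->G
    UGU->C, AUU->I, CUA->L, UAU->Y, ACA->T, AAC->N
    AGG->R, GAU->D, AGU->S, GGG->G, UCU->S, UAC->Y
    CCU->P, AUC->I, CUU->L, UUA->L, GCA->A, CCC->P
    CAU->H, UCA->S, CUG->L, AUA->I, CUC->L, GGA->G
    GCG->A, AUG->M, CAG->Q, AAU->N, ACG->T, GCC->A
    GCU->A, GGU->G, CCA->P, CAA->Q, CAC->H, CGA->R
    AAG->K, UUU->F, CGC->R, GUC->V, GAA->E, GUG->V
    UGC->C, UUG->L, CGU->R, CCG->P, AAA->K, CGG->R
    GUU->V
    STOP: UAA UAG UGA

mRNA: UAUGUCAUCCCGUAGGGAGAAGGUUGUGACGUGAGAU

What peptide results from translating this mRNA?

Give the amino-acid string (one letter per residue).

Answer: MSSRREKVVT

Derivation:
start AUG at pos 1
pos 1: AUG -> M; peptide=M
pos 4: UCA -> S; peptide=MS
pos 7: UCC -> S; peptide=MSS
pos 10: CGU -> R; peptide=MSSR
pos 13: AGG -> R; peptide=MSSRR
pos 16: GAG -> E; peptide=MSSRRE
pos 19: AAG -> K; peptide=MSSRREK
pos 22: GUU -> V; peptide=MSSRREKV
pos 25: GUG -> V; peptide=MSSRREKVV
pos 28: ACG -> T; peptide=MSSRREKVVT
pos 31: UGA -> STOP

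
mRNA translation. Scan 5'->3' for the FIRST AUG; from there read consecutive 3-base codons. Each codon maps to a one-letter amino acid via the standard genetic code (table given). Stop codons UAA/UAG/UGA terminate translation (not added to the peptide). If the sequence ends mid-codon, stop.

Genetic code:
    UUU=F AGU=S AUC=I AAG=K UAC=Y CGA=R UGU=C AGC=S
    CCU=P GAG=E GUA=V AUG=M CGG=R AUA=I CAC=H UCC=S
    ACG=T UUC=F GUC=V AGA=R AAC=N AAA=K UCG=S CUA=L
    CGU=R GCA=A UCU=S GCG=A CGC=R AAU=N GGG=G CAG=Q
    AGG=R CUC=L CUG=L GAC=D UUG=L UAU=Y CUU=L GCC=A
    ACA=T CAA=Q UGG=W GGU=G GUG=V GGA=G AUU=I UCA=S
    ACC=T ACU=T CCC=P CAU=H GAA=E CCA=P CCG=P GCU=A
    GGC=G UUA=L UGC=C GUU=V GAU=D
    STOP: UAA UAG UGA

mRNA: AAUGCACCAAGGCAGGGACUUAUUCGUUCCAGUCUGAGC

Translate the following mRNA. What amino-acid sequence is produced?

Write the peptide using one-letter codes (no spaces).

Answer: MHQGRDLFVPV

Derivation:
start AUG at pos 1
pos 1: AUG -> M; peptide=M
pos 4: CAC -> H; peptide=MH
pos 7: CAA -> Q; peptide=MHQ
pos 10: GGC -> G; peptide=MHQG
pos 13: AGG -> R; peptide=MHQGR
pos 16: GAC -> D; peptide=MHQGRD
pos 19: UUA -> L; peptide=MHQGRDL
pos 22: UUC -> F; peptide=MHQGRDLF
pos 25: GUU -> V; peptide=MHQGRDLFV
pos 28: CCA -> P; peptide=MHQGRDLFVP
pos 31: GUC -> V; peptide=MHQGRDLFVPV
pos 34: UGA -> STOP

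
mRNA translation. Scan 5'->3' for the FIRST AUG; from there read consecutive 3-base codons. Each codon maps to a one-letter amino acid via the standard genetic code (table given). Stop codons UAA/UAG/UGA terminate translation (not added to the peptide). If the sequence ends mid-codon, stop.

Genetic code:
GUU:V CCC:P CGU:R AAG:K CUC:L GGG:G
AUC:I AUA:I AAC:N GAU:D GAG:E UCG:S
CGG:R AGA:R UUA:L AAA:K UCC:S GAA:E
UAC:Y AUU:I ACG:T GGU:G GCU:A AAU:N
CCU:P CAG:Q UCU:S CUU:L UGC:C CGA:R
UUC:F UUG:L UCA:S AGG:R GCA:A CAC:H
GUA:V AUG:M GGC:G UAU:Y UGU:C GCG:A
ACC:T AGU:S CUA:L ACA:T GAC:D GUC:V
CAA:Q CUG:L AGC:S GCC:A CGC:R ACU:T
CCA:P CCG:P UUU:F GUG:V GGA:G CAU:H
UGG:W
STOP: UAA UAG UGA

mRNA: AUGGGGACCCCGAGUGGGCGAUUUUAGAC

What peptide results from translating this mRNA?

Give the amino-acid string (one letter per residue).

Answer: MGTPSGRF

Derivation:
start AUG at pos 0
pos 0: AUG -> M; peptide=M
pos 3: GGG -> G; peptide=MG
pos 6: ACC -> T; peptide=MGT
pos 9: CCG -> P; peptide=MGTP
pos 12: AGU -> S; peptide=MGTPS
pos 15: GGG -> G; peptide=MGTPSG
pos 18: CGA -> R; peptide=MGTPSGR
pos 21: UUU -> F; peptide=MGTPSGRF
pos 24: UAG -> STOP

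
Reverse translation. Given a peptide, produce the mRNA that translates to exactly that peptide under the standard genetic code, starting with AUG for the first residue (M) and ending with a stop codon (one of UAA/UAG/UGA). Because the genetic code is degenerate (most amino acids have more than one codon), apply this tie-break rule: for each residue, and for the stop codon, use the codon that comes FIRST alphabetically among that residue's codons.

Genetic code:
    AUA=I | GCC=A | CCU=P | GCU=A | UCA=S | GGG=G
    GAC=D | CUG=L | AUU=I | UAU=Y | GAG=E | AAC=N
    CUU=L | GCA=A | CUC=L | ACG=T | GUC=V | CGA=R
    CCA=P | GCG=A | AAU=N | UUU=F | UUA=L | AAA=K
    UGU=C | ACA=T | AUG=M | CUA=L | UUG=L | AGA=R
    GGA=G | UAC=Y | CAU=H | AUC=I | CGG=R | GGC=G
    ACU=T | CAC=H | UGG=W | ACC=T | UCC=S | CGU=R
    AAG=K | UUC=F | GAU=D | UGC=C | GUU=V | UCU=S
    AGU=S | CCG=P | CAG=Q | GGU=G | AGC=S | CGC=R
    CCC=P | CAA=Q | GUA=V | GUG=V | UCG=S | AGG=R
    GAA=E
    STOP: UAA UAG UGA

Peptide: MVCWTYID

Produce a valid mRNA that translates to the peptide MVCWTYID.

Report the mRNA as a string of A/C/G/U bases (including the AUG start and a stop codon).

residue 1: M -> AUG (start codon)
residue 2: V codons sorted = GUA,GUC,GUG,GUU -> pick first = GUA
residue 3: C codons sorted = UGC,UGU -> pick first = UGC
residue 4: W -> UGG (only codon)
residue 5: T codons sorted = ACA,ACC,ACG,ACU -> pick first = ACA
residue 6: Y codons sorted = UAC,UAU -> pick first = UAC
residue 7: I codons sorted = AUA,AUC,AUU -> pick first = AUA
residue 8: D codons sorted = GAC,GAU -> pick first = GAC
terminator: stop codons sorted = UAA,UAG,UGA -> pick first = UAA

Answer: mRNA: AUGGUAUGCUGGACAUACAUAGACUAA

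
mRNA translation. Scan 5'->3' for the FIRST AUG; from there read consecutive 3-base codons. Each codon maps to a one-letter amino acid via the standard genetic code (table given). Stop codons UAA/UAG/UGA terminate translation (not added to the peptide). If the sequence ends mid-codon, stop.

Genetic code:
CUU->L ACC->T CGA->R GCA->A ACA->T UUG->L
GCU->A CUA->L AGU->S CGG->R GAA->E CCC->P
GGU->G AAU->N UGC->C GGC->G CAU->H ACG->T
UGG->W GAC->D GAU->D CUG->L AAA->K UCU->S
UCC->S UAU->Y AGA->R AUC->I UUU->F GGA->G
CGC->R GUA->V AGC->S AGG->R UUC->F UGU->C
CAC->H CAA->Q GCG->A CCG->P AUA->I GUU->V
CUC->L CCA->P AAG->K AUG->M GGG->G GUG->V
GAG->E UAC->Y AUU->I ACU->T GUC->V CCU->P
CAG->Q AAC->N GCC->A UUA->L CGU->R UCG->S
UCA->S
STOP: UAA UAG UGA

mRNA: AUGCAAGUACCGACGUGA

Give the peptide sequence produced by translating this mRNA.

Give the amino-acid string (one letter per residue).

start AUG at pos 0
pos 0: AUG -> M; peptide=M
pos 3: CAA -> Q; peptide=MQ
pos 6: GUA -> V; peptide=MQV
pos 9: CCG -> P; peptide=MQVP
pos 12: ACG -> T; peptide=MQVPT
pos 15: UGA -> STOP

Answer: MQVPT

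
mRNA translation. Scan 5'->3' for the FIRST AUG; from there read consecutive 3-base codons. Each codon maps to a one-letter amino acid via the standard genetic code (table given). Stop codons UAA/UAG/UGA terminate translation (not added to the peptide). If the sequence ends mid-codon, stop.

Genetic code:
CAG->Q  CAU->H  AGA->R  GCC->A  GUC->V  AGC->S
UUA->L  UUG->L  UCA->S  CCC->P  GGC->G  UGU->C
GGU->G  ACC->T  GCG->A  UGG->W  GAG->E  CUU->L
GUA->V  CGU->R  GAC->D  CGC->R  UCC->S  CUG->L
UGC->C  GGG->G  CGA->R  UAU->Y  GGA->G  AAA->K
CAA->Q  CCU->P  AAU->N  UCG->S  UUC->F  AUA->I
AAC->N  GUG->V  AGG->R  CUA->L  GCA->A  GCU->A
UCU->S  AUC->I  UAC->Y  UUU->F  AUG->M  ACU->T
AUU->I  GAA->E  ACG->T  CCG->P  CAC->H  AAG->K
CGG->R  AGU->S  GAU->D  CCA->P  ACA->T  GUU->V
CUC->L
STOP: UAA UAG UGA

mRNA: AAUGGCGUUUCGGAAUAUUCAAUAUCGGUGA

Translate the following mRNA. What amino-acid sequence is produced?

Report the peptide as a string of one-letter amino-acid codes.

Answer: MAFRNIQYR

Derivation:
start AUG at pos 1
pos 1: AUG -> M; peptide=M
pos 4: GCG -> A; peptide=MA
pos 7: UUU -> F; peptide=MAF
pos 10: CGG -> R; peptide=MAFR
pos 13: AAU -> N; peptide=MAFRN
pos 16: AUU -> I; peptide=MAFRNI
pos 19: CAA -> Q; peptide=MAFRNIQ
pos 22: UAU -> Y; peptide=MAFRNIQY
pos 25: CGG -> R; peptide=MAFRNIQYR
pos 28: UGA -> STOP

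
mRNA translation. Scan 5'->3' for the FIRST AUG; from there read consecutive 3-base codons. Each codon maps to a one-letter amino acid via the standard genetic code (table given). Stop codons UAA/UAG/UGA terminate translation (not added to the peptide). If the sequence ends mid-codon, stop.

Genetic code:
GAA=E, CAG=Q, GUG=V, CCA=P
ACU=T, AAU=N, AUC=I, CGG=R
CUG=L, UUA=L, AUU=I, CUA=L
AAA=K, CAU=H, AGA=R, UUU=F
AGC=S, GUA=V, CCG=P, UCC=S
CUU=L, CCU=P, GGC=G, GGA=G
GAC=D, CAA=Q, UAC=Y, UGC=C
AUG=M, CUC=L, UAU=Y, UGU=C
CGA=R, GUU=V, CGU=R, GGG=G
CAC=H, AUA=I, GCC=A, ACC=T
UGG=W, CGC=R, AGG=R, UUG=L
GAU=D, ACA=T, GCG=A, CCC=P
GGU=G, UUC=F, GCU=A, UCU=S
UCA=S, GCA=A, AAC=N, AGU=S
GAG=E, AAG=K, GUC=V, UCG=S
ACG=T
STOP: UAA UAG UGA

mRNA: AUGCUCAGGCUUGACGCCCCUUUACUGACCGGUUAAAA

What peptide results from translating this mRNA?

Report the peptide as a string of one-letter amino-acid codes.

Answer: MLRLDAPLLTG

Derivation:
start AUG at pos 0
pos 0: AUG -> M; peptide=M
pos 3: CUC -> L; peptide=ML
pos 6: AGG -> R; peptide=MLR
pos 9: CUU -> L; peptide=MLRL
pos 12: GAC -> D; peptide=MLRLD
pos 15: GCC -> A; peptide=MLRLDA
pos 18: CCU -> P; peptide=MLRLDAP
pos 21: UUA -> L; peptide=MLRLDAPL
pos 24: CUG -> L; peptide=MLRLDAPLL
pos 27: ACC -> T; peptide=MLRLDAPLLT
pos 30: GGU -> G; peptide=MLRLDAPLLTG
pos 33: UAA -> STOP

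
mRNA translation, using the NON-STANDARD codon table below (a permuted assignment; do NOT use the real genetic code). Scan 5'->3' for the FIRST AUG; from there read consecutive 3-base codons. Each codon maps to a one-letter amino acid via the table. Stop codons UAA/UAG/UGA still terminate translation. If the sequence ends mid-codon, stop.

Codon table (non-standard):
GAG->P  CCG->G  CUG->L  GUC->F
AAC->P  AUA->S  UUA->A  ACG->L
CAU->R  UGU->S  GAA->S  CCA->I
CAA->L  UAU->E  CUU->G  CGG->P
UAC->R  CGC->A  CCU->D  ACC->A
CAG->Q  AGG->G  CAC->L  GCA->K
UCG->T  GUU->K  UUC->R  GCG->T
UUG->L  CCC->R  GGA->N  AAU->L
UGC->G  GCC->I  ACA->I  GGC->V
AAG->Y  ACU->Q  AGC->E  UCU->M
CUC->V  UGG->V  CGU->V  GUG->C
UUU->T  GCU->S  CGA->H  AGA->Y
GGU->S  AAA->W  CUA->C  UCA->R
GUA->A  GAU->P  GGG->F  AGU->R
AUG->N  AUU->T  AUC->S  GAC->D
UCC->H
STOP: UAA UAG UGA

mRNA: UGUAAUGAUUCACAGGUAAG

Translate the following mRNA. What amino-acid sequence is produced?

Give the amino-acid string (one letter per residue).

Answer: NTLG

Derivation:
start AUG at pos 4
pos 4: AUG -> N; peptide=N
pos 7: AUU -> T; peptide=NT
pos 10: CAC -> L; peptide=NTL
pos 13: AGG -> G; peptide=NTLG
pos 16: UAA -> STOP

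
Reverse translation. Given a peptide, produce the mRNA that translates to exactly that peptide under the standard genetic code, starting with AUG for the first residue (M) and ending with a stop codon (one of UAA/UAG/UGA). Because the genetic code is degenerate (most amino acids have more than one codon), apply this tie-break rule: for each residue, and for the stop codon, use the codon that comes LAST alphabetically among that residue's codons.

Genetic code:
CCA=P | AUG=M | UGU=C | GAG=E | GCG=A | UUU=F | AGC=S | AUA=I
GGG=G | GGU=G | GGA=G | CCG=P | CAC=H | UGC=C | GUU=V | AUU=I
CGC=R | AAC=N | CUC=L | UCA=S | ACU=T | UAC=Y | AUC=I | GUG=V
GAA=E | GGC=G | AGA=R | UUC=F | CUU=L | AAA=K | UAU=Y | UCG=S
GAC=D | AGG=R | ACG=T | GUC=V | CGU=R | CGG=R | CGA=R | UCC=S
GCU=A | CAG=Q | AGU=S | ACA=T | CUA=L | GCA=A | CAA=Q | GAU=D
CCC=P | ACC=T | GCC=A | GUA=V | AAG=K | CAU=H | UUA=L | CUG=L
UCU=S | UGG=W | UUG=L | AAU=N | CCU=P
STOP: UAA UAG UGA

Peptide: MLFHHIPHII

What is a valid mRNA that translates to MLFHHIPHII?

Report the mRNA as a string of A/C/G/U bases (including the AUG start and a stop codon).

Answer: mRNA: AUGUUGUUUCAUCAUAUUCCUCAUAUUAUUUGA

Derivation:
residue 1: M -> AUG (start codon)
residue 2: L codons sorted = CUA,CUC,CUG,CUU,UUA,UUG -> pick last = UUG
residue 3: F codons sorted = UUC,UUU -> pick last = UUU
residue 4: H codons sorted = CAC,CAU -> pick last = CAU
residue 5: H codons sorted = CAC,CAU -> pick last = CAU
residue 6: I codons sorted = AUA,AUC,AUU -> pick last = AUU
residue 7: P codons sorted = CCA,CCC,CCG,CCU -> pick last = CCU
residue 8: H codons sorted = CAC,CAU -> pick last = CAU
residue 9: I codons sorted = AUA,AUC,AUU -> pick last = AUU
residue 10: I codons sorted = AUA,AUC,AUU -> pick last = AUU
terminator: stop codons sorted = UAA,UAG,UGA -> pick last = UGA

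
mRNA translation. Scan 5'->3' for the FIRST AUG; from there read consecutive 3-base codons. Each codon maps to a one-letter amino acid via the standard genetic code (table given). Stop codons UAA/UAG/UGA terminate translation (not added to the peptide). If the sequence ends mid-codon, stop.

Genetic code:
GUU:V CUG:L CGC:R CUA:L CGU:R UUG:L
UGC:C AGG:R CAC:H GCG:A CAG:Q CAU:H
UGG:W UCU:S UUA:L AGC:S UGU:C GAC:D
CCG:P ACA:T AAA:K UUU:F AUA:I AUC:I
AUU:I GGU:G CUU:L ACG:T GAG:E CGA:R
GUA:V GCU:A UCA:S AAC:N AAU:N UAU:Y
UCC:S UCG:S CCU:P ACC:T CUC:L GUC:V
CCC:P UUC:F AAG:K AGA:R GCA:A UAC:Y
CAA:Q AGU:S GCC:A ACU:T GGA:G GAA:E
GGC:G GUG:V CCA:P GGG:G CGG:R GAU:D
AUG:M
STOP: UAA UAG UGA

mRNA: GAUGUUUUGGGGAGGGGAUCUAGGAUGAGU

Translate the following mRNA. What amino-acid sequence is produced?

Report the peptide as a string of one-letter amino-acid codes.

start AUG at pos 1
pos 1: AUG -> M; peptide=M
pos 4: UUU -> F; peptide=MF
pos 7: UGG -> W; peptide=MFW
pos 10: GGA -> G; peptide=MFWG
pos 13: GGG -> G; peptide=MFWGG
pos 16: GAU -> D; peptide=MFWGGD
pos 19: CUA -> L; peptide=MFWGGDL
pos 22: GGA -> G; peptide=MFWGGDLG
pos 25: UGA -> STOP

Answer: MFWGGDLG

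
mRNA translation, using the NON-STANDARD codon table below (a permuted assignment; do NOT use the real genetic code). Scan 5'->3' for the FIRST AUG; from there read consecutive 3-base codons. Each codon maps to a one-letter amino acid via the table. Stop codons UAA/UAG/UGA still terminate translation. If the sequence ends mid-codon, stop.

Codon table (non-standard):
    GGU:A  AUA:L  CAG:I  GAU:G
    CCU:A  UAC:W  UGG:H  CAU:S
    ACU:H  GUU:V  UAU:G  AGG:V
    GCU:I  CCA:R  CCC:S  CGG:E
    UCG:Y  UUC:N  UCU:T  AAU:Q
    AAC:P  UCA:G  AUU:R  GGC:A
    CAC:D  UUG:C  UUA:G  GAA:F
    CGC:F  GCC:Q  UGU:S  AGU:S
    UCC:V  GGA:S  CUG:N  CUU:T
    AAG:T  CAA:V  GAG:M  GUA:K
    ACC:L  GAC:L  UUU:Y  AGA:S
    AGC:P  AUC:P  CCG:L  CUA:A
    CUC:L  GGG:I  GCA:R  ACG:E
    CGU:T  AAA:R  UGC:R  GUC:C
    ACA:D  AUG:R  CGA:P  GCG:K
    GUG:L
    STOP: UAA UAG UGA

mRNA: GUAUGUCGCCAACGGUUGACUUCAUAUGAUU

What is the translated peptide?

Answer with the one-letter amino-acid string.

Answer: RYREVLNL

Derivation:
start AUG at pos 2
pos 2: AUG -> R; peptide=R
pos 5: UCG -> Y; peptide=RY
pos 8: CCA -> R; peptide=RYR
pos 11: ACG -> E; peptide=RYRE
pos 14: GUU -> V; peptide=RYREV
pos 17: GAC -> L; peptide=RYREVL
pos 20: UUC -> N; peptide=RYREVLN
pos 23: AUA -> L; peptide=RYREVLNL
pos 26: UGA -> STOP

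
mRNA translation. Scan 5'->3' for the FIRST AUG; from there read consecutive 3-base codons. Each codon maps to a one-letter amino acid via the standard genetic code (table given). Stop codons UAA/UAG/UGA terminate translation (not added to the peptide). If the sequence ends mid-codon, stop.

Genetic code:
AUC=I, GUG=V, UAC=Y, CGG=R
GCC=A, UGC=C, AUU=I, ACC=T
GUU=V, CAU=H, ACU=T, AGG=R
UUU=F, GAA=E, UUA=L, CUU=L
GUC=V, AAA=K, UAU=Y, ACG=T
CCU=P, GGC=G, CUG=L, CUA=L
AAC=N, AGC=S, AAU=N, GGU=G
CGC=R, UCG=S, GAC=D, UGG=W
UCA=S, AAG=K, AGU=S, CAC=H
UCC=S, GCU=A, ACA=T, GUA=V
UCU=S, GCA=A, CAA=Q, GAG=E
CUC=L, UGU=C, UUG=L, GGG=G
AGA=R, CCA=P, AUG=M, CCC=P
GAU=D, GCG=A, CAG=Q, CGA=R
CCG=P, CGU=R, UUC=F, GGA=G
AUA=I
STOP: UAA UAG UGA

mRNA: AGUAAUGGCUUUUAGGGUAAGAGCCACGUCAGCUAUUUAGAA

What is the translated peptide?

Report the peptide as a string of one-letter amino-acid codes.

start AUG at pos 4
pos 4: AUG -> M; peptide=M
pos 7: GCU -> A; peptide=MA
pos 10: UUU -> F; peptide=MAF
pos 13: AGG -> R; peptide=MAFR
pos 16: GUA -> V; peptide=MAFRV
pos 19: AGA -> R; peptide=MAFRVR
pos 22: GCC -> A; peptide=MAFRVRA
pos 25: ACG -> T; peptide=MAFRVRAT
pos 28: UCA -> S; peptide=MAFRVRATS
pos 31: GCU -> A; peptide=MAFRVRATSA
pos 34: AUU -> I; peptide=MAFRVRATSAI
pos 37: UAG -> STOP

Answer: MAFRVRATSAI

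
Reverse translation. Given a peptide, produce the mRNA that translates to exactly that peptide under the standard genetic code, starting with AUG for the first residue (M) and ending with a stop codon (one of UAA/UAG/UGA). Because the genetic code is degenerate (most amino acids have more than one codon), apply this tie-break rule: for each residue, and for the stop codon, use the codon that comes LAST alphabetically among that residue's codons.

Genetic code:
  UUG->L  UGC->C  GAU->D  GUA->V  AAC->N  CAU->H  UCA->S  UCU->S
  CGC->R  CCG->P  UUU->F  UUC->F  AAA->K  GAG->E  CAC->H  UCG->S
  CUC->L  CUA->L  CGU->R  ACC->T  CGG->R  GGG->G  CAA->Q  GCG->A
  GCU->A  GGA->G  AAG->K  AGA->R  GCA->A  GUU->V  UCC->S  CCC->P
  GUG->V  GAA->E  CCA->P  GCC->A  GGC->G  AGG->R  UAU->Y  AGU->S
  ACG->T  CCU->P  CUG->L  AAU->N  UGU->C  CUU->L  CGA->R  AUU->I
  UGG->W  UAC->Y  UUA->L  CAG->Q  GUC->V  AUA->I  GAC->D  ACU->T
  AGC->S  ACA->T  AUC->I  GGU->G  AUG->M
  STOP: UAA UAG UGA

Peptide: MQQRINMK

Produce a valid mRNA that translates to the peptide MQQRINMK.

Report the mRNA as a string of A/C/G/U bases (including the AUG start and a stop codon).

residue 1: M -> AUG (start codon)
residue 2: Q codons sorted = CAA,CAG -> pick last = CAG
residue 3: Q codons sorted = CAA,CAG -> pick last = CAG
residue 4: R codons sorted = AGA,AGG,CGA,CGC,CGG,CGU -> pick last = CGU
residue 5: I codons sorted = AUA,AUC,AUU -> pick last = AUU
residue 6: N codons sorted = AAC,AAU -> pick last = AAU
residue 7: M -> AUG (only codon)
residue 8: K codons sorted = AAA,AAG -> pick last = AAG
terminator: stop codons sorted = UAA,UAG,UGA -> pick last = UGA

Answer: mRNA: AUGCAGCAGCGUAUUAAUAUGAAGUGA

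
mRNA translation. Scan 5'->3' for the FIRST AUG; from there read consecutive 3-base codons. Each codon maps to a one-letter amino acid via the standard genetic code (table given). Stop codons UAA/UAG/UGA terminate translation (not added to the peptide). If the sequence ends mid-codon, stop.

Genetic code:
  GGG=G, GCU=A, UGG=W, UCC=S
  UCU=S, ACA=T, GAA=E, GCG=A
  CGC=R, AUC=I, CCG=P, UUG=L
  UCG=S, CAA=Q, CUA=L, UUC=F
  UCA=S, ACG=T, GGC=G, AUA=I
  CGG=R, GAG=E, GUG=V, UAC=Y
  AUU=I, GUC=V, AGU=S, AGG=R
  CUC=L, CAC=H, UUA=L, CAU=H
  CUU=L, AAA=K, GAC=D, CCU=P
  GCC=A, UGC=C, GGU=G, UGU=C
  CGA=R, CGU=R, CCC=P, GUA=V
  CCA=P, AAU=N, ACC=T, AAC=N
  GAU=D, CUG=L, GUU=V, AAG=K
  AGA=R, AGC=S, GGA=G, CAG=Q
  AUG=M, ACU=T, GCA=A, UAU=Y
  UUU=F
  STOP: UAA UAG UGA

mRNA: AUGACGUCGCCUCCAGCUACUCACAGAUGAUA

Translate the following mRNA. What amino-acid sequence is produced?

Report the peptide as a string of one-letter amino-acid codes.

Answer: MTSPPATHR

Derivation:
start AUG at pos 0
pos 0: AUG -> M; peptide=M
pos 3: ACG -> T; peptide=MT
pos 6: UCG -> S; peptide=MTS
pos 9: CCU -> P; peptide=MTSP
pos 12: CCA -> P; peptide=MTSPP
pos 15: GCU -> A; peptide=MTSPPA
pos 18: ACU -> T; peptide=MTSPPAT
pos 21: CAC -> H; peptide=MTSPPATH
pos 24: AGA -> R; peptide=MTSPPATHR
pos 27: UGA -> STOP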